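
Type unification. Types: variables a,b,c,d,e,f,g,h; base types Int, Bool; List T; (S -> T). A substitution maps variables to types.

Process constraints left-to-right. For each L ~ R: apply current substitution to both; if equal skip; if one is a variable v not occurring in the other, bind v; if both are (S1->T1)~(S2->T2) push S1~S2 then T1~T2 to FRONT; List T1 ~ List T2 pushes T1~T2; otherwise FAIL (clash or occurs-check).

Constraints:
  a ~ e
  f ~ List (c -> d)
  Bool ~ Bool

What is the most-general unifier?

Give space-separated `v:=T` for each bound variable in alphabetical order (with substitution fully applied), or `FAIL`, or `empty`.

Answer: a:=e f:=List (c -> d)

Derivation:
step 1: unify a ~ e  [subst: {-} | 2 pending]
  bind a := e
step 2: unify f ~ List (c -> d)  [subst: {a:=e} | 1 pending]
  bind f := List (c -> d)
step 3: unify Bool ~ Bool  [subst: {a:=e, f:=List (c -> d)} | 0 pending]
  -> identical, skip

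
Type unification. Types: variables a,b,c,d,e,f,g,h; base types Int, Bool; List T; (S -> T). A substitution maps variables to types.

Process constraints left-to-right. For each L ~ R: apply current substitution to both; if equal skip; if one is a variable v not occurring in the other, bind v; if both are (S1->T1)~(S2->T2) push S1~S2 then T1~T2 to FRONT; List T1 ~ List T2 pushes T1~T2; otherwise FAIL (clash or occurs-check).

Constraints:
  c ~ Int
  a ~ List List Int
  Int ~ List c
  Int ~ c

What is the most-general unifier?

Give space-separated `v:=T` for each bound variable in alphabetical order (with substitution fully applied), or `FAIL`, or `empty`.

step 1: unify c ~ Int  [subst: {-} | 3 pending]
  bind c := Int
step 2: unify a ~ List List Int  [subst: {c:=Int} | 2 pending]
  bind a := List List Int
step 3: unify Int ~ List Int  [subst: {c:=Int, a:=List List Int} | 1 pending]
  clash: Int vs List Int

Answer: FAIL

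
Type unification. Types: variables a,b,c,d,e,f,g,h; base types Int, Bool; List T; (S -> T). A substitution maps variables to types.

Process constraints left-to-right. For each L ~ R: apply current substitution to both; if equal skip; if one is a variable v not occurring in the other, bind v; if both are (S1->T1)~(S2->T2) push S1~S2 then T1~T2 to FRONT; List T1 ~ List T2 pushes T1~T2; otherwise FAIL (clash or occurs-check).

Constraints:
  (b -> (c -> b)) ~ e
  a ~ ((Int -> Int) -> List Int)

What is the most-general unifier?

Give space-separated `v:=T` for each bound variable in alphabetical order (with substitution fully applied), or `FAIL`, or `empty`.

Answer: a:=((Int -> Int) -> List Int) e:=(b -> (c -> b))

Derivation:
step 1: unify (b -> (c -> b)) ~ e  [subst: {-} | 1 pending]
  bind e := (b -> (c -> b))
step 2: unify a ~ ((Int -> Int) -> List Int)  [subst: {e:=(b -> (c -> b))} | 0 pending]
  bind a := ((Int -> Int) -> List Int)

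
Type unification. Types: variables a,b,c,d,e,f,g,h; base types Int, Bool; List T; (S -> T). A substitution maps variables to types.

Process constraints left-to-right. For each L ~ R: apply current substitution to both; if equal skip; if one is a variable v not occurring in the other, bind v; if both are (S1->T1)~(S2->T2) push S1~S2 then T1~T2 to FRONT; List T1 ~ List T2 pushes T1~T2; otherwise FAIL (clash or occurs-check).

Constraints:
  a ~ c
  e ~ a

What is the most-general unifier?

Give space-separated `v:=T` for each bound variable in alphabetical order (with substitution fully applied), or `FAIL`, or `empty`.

Answer: a:=c e:=c

Derivation:
step 1: unify a ~ c  [subst: {-} | 1 pending]
  bind a := c
step 2: unify e ~ c  [subst: {a:=c} | 0 pending]
  bind e := c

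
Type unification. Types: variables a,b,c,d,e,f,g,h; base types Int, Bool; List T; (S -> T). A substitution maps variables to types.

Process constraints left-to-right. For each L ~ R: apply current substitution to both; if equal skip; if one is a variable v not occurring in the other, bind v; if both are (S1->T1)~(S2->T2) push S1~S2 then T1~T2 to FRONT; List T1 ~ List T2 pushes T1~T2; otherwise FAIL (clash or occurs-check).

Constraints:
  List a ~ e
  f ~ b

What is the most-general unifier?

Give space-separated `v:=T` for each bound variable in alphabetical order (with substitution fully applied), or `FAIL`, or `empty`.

Answer: e:=List a f:=b

Derivation:
step 1: unify List a ~ e  [subst: {-} | 1 pending]
  bind e := List a
step 2: unify f ~ b  [subst: {e:=List a} | 0 pending]
  bind f := b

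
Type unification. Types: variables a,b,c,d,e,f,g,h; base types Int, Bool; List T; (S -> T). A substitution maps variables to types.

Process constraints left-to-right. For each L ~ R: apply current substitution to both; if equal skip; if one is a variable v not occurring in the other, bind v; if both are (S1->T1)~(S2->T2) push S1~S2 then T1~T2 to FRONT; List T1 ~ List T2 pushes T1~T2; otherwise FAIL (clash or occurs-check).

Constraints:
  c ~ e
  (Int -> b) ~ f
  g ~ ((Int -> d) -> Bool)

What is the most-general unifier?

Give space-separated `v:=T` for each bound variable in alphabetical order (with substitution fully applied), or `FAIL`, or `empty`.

Answer: c:=e f:=(Int -> b) g:=((Int -> d) -> Bool)

Derivation:
step 1: unify c ~ e  [subst: {-} | 2 pending]
  bind c := e
step 2: unify (Int -> b) ~ f  [subst: {c:=e} | 1 pending]
  bind f := (Int -> b)
step 3: unify g ~ ((Int -> d) -> Bool)  [subst: {c:=e, f:=(Int -> b)} | 0 pending]
  bind g := ((Int -> d) -> Bool)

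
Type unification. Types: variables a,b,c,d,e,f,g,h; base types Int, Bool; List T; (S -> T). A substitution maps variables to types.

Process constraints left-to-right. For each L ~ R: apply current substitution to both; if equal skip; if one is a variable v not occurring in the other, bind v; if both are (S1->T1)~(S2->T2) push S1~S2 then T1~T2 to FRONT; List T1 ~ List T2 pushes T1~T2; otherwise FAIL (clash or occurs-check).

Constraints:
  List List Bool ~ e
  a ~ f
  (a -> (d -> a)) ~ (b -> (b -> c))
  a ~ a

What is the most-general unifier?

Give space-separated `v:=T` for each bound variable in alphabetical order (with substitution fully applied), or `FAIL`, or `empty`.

Answer: a:=c b:=c d:=c e:=List List Bool f:=c

Derivation:
step 1: unify List List Bool ~ e  [subst: {-} | 3 pending]
  bind e := List List Bool
step 2: unify a ~ f  [subst: {e:=List List Bool} | 2 pending]
  bind a := f
step 3: unify (f -> (d -> f)) ~ (b -> (b -> c))  [subst: {e:=List List Bool, a:=f} | 1 pending]
  -> decompose arrow: push f~b, (d -> f)~(b -> c)
step 4: unify f ~ b  [subst: {e:=List List Bool, a:=f} | 2 pending]
  bind f := b
step 5: unify (d -> b) ~ (b -> c)  [subst: {e:=List List Bool, a:=f, f:=b} | 1 pending]
  -> decompose arrow: push d~b, b~c
step 6: unify d ~ b  [subst: {e:=List List Bool, a:=f, f:=b} | 2 pending]
  bind d := b
step 7: unify b ~ c  [subst: {e:=List List Bool, a:=f, f:=b, d:=b} | 1 pending]
  bind b := c
step 8: unify c ~ c  [subst: {e:=List List Bool, a:=f, f:=b, d:=b, b:=c} | 0 pending]
  -> identical, skip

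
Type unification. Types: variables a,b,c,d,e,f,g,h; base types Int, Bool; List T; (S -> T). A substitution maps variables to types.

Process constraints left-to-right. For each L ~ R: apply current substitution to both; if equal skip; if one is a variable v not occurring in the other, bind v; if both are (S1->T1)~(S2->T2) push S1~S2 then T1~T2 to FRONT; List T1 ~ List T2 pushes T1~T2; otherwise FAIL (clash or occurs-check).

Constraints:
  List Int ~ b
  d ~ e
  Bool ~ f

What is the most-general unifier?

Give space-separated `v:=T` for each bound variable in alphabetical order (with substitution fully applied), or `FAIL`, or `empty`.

step 1: unify List Int ~ b  [subst: {-} | 2 pending]
  bind b := List Int
step 2: unify d ~ e  [subst: {b:=List Int} | 1 pending]
  bind d := e
step 3: unify Bool ~ f  [subst: {b:=List Int, d:=e} | 0 pending]
  bind f := Bool

Answer: b:=List Int d:=e f:=Bool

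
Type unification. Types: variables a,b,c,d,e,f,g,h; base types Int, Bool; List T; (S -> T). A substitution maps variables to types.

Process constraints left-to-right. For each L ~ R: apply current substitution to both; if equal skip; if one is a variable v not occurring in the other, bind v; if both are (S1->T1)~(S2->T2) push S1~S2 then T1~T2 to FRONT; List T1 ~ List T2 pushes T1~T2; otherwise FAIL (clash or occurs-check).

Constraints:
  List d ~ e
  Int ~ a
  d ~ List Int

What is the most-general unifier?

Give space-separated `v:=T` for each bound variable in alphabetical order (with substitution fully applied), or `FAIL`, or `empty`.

step 1: unify List d ~ e  [subst: {-} | 2 pending]
  bind e := List d
step 2: unify Int ~ a  [subst: {e:=List d} | 1 pending]
  bind a := Int
step 3: unify d ~ List Int  [subst: {e:=List d, a:=Int} | 0 pending]
  bind d := List Int

Answer: a:=Int d:=List Int e:=List List Int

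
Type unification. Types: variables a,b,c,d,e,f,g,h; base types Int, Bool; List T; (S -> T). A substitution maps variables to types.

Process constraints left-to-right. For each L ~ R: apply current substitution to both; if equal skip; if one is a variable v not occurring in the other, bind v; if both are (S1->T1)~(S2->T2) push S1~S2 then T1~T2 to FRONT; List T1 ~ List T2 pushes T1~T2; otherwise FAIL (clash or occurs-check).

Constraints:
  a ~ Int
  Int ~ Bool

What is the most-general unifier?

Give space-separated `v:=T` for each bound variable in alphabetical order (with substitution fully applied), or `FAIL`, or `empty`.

Answer: FAIL

Derivation:
step 1: unify a ~ Int  [subst: {-} | 1 pending]
  bind a := Int
step 2: unify Int ~ Bool  [subst: {a:=Int} | 0 pending]
  clash: Int vs Bool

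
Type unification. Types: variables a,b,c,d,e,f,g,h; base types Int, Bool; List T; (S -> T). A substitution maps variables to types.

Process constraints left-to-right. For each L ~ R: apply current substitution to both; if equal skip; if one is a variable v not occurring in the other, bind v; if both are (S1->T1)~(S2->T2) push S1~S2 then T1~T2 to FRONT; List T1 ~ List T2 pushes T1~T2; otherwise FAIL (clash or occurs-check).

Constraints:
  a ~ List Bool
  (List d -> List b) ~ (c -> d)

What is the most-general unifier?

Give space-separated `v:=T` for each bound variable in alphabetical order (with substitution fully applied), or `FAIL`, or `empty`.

step 1: unify a ~ List Bool  [subst: {-} | 1 pending]
  bind a := List Bool
step 2: unify (List d -> List b) ~ (c -> d)  [subst: {a:=List Bool} | 0 pending]
  -> decompose arrow: push List d~c, List b~d
step 3: unify List d ~ c  [subst: {a:=List Bool} | 1 pending]
  bind c := List d
step 4: unify List b ~ d  [subst: {a:=List Bool, c:=List d} | 0 pending]
  bind d := List b

Answer: a:=List Bool c:=List List b d:=List b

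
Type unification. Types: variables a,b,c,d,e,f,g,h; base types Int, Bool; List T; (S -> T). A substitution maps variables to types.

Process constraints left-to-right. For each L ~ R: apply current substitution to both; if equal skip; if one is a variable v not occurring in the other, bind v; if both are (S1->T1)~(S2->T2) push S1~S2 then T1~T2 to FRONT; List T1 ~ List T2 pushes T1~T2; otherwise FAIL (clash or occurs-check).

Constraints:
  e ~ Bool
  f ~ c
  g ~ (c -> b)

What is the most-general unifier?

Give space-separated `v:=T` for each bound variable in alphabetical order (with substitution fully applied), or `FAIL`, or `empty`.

step 1: unify e ~ Bool  [subst: {-} | 2 pending]
  bind e := Bool
step 2: unify f ~ c  [subst: {e:=Bool} | 1 pending]
  bind f := c
step 3: unify g ~ (c -> b)  [subst: {e:=Bool, f:=c} | 0 pending]
  bind g := (c -> b)

Answer: e:=Bool f:=c g:=(c -> b)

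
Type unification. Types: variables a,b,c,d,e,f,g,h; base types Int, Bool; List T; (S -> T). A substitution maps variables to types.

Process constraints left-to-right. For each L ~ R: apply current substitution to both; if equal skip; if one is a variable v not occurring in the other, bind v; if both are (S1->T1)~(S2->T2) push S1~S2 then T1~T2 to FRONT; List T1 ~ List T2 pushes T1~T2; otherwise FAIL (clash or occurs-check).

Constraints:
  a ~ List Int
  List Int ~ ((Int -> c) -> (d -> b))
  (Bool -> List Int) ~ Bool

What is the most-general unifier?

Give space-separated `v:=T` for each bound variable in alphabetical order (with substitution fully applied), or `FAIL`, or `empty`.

step 1: unify a ~ List Int  [subst: {-} | 2 pending]
  bind a := List Int
step 2: unify List Int ~ ((Int -> c) -> (d -> b))  [subst: {a:=List Int} | 1 pending]
  clash: List Int vs ((Int -> c) -> (d -> b))

Answer: FAIL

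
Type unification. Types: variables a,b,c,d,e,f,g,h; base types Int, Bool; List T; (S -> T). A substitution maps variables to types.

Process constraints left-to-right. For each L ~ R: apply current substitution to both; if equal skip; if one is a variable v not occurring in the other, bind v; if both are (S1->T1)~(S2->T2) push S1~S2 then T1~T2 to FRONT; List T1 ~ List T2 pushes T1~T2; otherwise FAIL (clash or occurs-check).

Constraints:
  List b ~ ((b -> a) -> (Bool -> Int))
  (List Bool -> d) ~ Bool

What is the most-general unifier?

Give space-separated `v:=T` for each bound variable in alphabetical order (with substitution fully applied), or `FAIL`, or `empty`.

step 1: unify List b ~ ((b -> a) -> (Bool -> Int))  [subst: {-} | 1 pending]
  clash: List b vs ((b -> a) -> (Bool -> Int))

Answer: FAIL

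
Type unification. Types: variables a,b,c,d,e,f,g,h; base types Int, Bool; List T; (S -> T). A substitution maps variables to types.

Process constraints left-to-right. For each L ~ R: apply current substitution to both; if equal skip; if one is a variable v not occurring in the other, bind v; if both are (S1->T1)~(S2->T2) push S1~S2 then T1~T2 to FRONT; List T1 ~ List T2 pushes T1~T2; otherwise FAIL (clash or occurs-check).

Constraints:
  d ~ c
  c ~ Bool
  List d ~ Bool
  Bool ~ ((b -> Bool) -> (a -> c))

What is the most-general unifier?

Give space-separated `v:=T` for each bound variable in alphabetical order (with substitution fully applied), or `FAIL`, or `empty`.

Answer: FAIL

Derivation:
step 1: unify d ~ c  [subst: {-} | 3 pending]
  bind d := c
step 2: unify c ~ Bool  [subst: {d:=c} | 2 pending]
  bind c := Bool
step 3: unify List Bool ~ Bool  [subst: {d:=c, c:=Bool} | 1 pending]
  clash: List Bool vs Bool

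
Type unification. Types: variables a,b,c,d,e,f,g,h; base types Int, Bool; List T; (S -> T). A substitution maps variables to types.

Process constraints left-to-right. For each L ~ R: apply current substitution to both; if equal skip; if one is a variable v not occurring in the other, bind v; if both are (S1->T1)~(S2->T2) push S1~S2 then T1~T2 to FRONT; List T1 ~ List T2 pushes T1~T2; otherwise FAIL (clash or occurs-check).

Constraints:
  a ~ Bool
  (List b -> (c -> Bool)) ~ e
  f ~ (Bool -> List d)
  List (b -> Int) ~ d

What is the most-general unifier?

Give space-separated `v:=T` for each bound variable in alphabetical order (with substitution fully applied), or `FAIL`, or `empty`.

Answer: a:=Bool d:=List (b -> Int) e:=(List b -> (c -> Bool)) f:=(Bool -> List List (b -> Int))

Derivation:
step 1: unify a ~ Bool  [subst: {-} | 3 pending]
  bind a := Bool
step 2: unify (List b -> (c -> Bool)) ~ e  [subst: {a:=Bool} | 2 pending]
  bind e := (List b -> (c -> Bool))
step 3: unify f ~ (Bool -> List d)  [subst: {a:=Bool, e:=(List b -> (c -> Bool))} | 1 pending]
  bind f := (Bool -> List d)
step 4: unify List (b -> Int) ~ d  [subst: {a:=Bool, e:=(List b -> (c -> Bool)), f:=(Bool -> List d)} | 0 pending]
  bind d := List (b -> Int)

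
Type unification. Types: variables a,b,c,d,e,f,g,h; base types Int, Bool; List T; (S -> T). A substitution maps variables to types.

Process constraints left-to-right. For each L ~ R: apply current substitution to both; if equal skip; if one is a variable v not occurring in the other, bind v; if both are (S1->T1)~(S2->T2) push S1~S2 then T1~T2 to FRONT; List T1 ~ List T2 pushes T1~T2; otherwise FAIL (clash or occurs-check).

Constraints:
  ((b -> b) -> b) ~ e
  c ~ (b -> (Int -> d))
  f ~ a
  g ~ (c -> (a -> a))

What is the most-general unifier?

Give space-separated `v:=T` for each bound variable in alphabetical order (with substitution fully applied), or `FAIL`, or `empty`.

step 1: unify ((b -> b) -> b) ~ e  [subst: {-} | 3 pending]
  bind e := ((b -> b) -> b)
step 2: unify c ~ (b -> (Int -> d))  [subst: {e:=((b -> b) -> b)} | 2 pending]
  bind c := (b -> (Int -> d))
step 3: unify f ~ a  [subst: {e:=((b -> b) -> b), c:=(b -> (Int -> d))} | 1 pending]
  bind f := a
step 4: unify g ~ ((b -> (Int -> d)) -> (a -> a))  [subst: {e:=((b -> b) -> b), c:=(b -> (Int -> d)), f:=a} | 0 pending]
  bind g := ((b -> (Int -> d)) -> (a -> a))

Answer: c:=(b -> (Int -> d)) e:=((b -> b) -> b) f:=a g:=((b -> (Int -> d)) -> (a -> a))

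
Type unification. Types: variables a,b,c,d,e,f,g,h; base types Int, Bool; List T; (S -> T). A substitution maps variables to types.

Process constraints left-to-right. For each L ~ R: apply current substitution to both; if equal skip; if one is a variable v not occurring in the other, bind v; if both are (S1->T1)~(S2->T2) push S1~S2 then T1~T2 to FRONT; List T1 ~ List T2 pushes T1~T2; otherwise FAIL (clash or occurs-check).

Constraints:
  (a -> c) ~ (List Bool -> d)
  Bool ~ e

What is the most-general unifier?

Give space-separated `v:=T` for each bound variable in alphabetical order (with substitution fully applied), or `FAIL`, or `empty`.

step 1: unify (a -> c) ~ (List Bool -> d)  [subst: {-} | 1 pending]
  -> decompose arrow: push a~List Bool, c~d
step 2: unify a ~ List Bool  [subst: {-} | 2 pending]
  bind a := List Bool
step 3: unify c ~ d  [subst: {a:=List Bool} | 1 pending]
  bind c := d
step 4: unify Bool ~ e  [subst: {a:=List Bool, c:=d} | 0 pending]
  bind e := Bool

Answer: a:=List Bool c:=d e:=Bool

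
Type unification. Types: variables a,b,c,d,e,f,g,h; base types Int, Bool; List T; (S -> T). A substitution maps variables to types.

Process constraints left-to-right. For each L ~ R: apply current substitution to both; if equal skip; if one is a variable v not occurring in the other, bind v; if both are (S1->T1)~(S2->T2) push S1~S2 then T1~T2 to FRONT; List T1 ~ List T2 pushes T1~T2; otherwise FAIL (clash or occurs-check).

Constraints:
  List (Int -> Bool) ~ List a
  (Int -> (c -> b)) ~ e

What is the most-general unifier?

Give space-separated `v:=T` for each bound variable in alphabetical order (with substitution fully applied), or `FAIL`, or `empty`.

step 1: unify List (Int -> Bool) ~ List a  [subst: {-} | 1 pending]
  -> decompose List: push (Int -> Bool)~a
step 2: unify (Int -> Bool) ~ a  [subst: {-} | 1 pending]
  bind a := (Int -> Bool)
step 3: unify (Int -> (c -> b)) ~ e  [subst: {a:=(Int -> Bool)} | 0 pending]
  bind e := (Int -> (c -> b))

Answer: a:=(Int -> Bool) e:=(Int -> (c -> b))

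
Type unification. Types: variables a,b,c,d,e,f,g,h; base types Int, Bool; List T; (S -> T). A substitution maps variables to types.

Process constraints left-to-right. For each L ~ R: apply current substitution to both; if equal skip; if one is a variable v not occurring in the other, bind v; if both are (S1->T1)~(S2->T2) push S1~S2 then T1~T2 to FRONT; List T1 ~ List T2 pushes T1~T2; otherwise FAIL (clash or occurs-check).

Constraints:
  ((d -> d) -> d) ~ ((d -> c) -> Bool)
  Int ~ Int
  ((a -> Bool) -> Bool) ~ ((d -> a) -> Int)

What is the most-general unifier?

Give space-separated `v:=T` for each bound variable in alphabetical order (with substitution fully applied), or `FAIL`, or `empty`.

Answer: FAIL

Derivation:
step 1: unify ((d -> d) -> d) ~ ((d -> c) -> Bool)  [subst: {-} | 2 pending]
  -> decompose arrow: push (d -> d)~(d -> c), d~Bool
step 2: unify (d -> d) ~ (d -> c)  [subst: {-} | 3 pending]
  -> decompose arrow: push d~d, d~c
step 3: unify d ~ d  [subst: {-} | 4 pending]
  -> identical, skip
step 4: unify d ~ c  [subst: {-} | 3 pending]
  bind d := c
step 5: unify c ~ Bool  [subst: {d:=c} | 2 pending]
  bind c := Bool
step 6: unify Int ~ Int  [subst: {d:=c, c:=Bool} | 1 pending]
  -> identical, skip
step 7: unify ((a -> Bool) -> Bool) ~ ((Bool -> a) -> Int)  [subst: {d:=c, c:=Bool} | 0 pending]
  -> decompose arrow: push (a -> Bool)~(Bool -> a), Bool~Int
step 8: unify (a -> Bool) ~ (Bool -> a)  [subst: {d:=c, c:=Bool} | 1 pending]
  -> decompose arrow: push a~Bool, Bool~a
step 9: unify a ~ Bool  [subst: {d:=c, c:=Bool} | 2 pending]
  bind a := Bool
step 10: unify Bool ~ Bool  [subst: {d:=c, c:=Bool, a:=Bool} | 1 pending]
  -> identical, skip
step 11: unify Bool ~ Int  [subst: {d:=c, c:=Bool, a:=Bool} | 0 pending]
  clash: Bool vs Int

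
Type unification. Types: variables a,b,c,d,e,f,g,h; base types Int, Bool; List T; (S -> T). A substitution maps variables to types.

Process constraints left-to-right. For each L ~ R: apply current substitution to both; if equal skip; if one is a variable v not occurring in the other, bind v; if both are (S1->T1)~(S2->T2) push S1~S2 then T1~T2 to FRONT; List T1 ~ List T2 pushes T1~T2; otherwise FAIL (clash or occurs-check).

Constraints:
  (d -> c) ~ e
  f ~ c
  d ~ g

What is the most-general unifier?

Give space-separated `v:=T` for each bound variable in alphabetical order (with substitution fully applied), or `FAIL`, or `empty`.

Answer: d:=g e:=(g -> c) f:=c

Derivation:
step 1: unify (d -> c) ~ e  [subst: {-} | 2 pending]
  bind e := (d -> c)
step 2: unify f ~ c  [subst: {e:=(d -> c)} | 1 pending]
  bind f := c
step 3: unify d ~ g  [subst: {e:=(d -> c), f:=c} | 0 pending]
  bind d := g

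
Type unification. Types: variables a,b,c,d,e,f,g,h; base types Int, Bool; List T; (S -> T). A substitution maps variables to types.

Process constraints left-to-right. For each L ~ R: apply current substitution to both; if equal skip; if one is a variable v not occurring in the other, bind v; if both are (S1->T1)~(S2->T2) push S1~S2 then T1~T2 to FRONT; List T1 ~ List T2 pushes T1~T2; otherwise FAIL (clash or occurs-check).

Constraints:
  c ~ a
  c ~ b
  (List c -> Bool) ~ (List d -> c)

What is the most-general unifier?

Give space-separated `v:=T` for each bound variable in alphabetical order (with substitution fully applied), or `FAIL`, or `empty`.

Answer: a:=Bool b:=Bool c:=Bool d:=Bool

Derivation:
step 1: unify c ~ a  [subst: {-} | 2 pending]
  bind c := a
step 2: unify a ~ b  [subst: {c:=a} | 1 pending]
  bind a := b
step 3: unify (List b -> Bool) ~ (List d -> b)  [subst: {c:=a, a:=b} | 0 pending]
  -> decompose arrow: push List b~List d, Bool~b
step 4: unify List b ~ List d  [subst: {c:=a, a:=b} | 1 pending]
  -> decompose List: push b~d
step 5: unify b ~ d  [subst: {c:=a, a:=b} | 1 pending]
  bind b := d
step 6: unify Bool ~ d  [subst: {c:=a, a:=b, b:=d} | 0 pending]
  bind d := Bool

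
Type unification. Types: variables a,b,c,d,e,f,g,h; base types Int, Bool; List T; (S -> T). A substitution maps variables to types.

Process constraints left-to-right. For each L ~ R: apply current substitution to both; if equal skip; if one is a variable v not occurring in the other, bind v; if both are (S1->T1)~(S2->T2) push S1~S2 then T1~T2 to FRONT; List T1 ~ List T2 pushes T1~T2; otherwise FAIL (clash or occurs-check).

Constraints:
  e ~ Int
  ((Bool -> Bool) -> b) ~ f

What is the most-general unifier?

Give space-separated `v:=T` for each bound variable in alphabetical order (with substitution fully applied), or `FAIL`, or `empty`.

step 1: unify e ~ Int  [subst: {-} | 1 pending]
  bind e := Int
step 2: unify ((Bool -> Bool) -> b) ~ f  [subst: {e:=Int} | 0 pending]
  bind f := ((Bool -> Bool) -> b)

Answer: e:=Int f:=((Bool -> Bool) -> b)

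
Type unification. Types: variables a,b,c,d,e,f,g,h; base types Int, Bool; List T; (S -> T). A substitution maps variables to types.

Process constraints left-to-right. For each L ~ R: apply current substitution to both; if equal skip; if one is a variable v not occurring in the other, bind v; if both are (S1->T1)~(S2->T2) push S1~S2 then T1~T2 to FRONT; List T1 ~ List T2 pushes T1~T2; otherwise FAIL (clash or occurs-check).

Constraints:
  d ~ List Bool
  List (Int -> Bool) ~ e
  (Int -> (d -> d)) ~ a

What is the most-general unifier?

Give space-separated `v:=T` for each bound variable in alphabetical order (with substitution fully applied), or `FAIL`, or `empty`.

step 1: unify d ~ List Bool  [subst: {-} | 2 pending]
  bind d := List Bool
step 2: unify List (Int -> Bool) ~ e  [subst: {d:=List Bool} | 1 pending]
  bind e := List (Int -> Bool)
step 3: unify (Int -> (List Bool -> List Bool)) ~ a  [subst: {d:=List Bool, e:=List (Int -> Bool)} | 0 pending]
  bind a := (Int -> (List Bool -> List Bool))

Answer: a:=(Int -> (List Bool -> List Bool)) d:=List Bool e:=List (Int -> Bool)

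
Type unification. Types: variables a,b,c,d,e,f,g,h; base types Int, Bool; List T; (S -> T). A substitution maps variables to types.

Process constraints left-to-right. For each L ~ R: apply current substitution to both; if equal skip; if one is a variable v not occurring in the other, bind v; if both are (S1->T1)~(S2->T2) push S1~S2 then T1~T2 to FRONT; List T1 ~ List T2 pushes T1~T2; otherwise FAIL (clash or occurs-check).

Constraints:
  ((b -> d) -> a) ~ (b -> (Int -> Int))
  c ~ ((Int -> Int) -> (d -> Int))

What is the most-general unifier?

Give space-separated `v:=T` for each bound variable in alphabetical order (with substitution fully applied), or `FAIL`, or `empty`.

step 1: unify ((b -> d) -> a) ~ (b -> (Int -> Int))  [subst: {-} | 1 pending]
  -> decompose arrow: push (b -> d)~b, a~(Int -> Int)
step 2: unify (b -> d) ~ b  [subst: {-} | 2 pending]
  occurs-check fail

Answer: FAIL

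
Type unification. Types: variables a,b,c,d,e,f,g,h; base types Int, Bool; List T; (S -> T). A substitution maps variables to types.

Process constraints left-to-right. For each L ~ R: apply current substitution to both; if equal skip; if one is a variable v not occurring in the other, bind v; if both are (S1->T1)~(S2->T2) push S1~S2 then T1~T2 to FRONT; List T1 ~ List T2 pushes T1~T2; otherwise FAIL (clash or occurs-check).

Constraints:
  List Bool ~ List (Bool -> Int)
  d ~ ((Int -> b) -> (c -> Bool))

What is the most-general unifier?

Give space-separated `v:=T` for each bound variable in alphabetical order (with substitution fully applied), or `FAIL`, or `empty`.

Answer: FAIL

Derivation:
step 1: unify List Bool ~ List (Bool -> Int)  [subst: {-} | 1 pending]
  -> decompose List: push Bool~(Bool -> Int)
step 2: unify Bool ~ (Bool -> Int)  [subst: {-} | 1 pending]
  clash: Bool vs (Bool -> Int)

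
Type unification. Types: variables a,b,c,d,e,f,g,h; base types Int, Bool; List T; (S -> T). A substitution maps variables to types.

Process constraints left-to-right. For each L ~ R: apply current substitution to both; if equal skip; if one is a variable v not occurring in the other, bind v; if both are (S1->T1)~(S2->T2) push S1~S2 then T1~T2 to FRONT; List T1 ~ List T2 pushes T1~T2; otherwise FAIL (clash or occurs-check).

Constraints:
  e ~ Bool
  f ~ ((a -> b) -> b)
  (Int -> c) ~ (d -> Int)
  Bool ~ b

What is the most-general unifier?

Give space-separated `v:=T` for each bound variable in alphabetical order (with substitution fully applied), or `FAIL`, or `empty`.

Answer: b:=Bool c:=Int d:=Int e:=Bool f:=((a -> Bool) -> Bool)

Derivation:
step 1: unify e ~ Bool  [subst: {-} | 3 pending]
  bind e := Bool
step 2: unify f ~ ((a -> b) -> b)  [subst: {e:=Bool} | 2 pending]
  bind f := ((a -> b) -> b)
step 3: unify (Int -> c) ~ (d -> Int)  [subst: {e:=Bool, f:=((a -> b) -> b)} | 1 pending]
  -> decompose arrow: push Int~d, c~Int
step 4: unify Int ~ d  [subst: {e:=Bool, f:=((a -> b) -> b)} | 2 pending]
  bind d := Int
step 5: unify c ~ Int  [subst: {e:=Bool, f:=((a -> b) -> b), d:=Int} | 1 pending]
  bind c := Int
step 6: unify Bool ~ b  [subst: {e:=Bool, f:=((a -> b) -> b), d:=Int, c:=Int} | 0 pending]
  bind b := Bool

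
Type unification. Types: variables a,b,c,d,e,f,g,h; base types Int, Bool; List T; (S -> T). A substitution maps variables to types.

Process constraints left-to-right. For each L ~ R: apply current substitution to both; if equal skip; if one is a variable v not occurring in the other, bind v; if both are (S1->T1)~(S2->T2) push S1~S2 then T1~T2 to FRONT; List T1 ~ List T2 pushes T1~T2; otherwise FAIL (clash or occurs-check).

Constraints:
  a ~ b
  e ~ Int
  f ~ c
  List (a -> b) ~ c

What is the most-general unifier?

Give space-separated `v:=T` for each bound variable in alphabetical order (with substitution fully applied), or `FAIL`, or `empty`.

Answer: a:=b c:=List (b -> b) e:=Int f:=List (b -> b)

Derivation:
step 1: unify a ~ b  [subst: {-} | 3 pending]
  bind a := b
step 2: unify e ~ Int  [subst: {a:=b} | 2 pending]
  bind e := Int
step 3: unify f ~ c  [subst: {a:=b, e:=Int} | 1 pending]
  bind f := c
step 4: unify List (b -> b) ~ c  [subst: {a:=b, e:=Int, f:=c} | 0 pending]
  bind c := List (b -> b)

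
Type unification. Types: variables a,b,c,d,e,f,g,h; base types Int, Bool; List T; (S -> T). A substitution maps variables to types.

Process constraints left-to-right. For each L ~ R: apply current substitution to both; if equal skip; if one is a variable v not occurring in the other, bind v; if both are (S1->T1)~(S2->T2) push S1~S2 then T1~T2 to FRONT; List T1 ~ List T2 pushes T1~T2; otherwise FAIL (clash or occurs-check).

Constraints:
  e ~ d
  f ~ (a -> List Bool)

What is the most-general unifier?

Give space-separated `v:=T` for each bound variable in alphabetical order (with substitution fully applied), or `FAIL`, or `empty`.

step 1: unify e ~ d  [subst: {-} | 1 pending]
  bind e := d
step 2: unify f ~ (a -> List Bool)  [subst: {e:=d} | 0 pending]
  bind f := (a -> List Bool)

Answer: e:=d f:=(a -> List Bool)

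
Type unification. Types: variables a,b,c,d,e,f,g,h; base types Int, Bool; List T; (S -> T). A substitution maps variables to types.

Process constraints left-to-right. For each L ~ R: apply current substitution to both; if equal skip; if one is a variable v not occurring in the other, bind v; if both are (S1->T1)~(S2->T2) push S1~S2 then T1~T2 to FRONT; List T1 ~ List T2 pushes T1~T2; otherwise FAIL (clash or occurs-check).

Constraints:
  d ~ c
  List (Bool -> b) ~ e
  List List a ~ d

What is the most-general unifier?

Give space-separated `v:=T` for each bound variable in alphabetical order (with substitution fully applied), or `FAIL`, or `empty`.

step 1: unify d ~ c  [subst: {-} | 2 pending]
  bind d := c
step 2: unify List (Bool -> b) ~ e  [subst: {d:=c} | 1 pending]
  bind e := List (Bool -> b)
step 3: unify List List a ~ c  [subst: {d:=c, e:=List (Bool -> b)} | 0 pending]
  bind c := List List a

Answer: c:=List List a d:=List List a e:=List (Bool -> b)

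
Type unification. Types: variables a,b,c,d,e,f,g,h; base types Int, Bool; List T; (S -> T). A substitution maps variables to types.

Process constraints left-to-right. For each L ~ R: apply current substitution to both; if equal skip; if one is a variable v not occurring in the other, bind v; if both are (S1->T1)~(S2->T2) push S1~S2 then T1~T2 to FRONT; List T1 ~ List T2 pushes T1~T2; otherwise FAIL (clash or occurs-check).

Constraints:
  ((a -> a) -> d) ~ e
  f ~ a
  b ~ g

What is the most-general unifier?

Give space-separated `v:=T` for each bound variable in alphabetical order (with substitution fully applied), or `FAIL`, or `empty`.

step 1: unify ((a -> a) -> d) ~ e  [subst: {-} | 2 pending]
  bind e := ((a -> a) -> d)
step 2: unify f ~ a  [subst: {e:=((a -> a) -> d)} | 1 pending]
  bind f := a
step 3: unify b ~ g  [subst: {e:=((a -> a) -> d), f:=a} | 0 pending]
  bind b := g

Answer: b:=g e:=((a -> a) -> d) f:=a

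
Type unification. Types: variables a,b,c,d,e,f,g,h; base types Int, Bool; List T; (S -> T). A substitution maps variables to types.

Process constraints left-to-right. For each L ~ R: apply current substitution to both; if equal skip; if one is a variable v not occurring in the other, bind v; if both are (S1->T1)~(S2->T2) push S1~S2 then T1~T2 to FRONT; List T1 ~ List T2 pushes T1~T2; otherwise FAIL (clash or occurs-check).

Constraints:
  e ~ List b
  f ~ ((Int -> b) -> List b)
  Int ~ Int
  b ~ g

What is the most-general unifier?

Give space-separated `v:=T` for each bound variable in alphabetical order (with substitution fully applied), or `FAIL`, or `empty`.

step 1: unify e ~ List b  [subst: {-} | 3 pending]
  bind e := List b
step 2: unify f ~ ((Int -> b) -> List b)  [subst: {e:=List b} | 2 pending]
  bind f := ((Int -> b) -> List b)
step 3: unify Int ~ Int  [subst: {e:=List b, f:=((Int -> b) -> List b)} | 1 pending]
  -> identical, skip
step 4: unify b ~ g  [subst: {e:=List b, f:=((Int -> b) -> List b)} | 0 pending]
  bind b := g

Answer: b:=g e:=List g f:=((Int -> g) -> List g)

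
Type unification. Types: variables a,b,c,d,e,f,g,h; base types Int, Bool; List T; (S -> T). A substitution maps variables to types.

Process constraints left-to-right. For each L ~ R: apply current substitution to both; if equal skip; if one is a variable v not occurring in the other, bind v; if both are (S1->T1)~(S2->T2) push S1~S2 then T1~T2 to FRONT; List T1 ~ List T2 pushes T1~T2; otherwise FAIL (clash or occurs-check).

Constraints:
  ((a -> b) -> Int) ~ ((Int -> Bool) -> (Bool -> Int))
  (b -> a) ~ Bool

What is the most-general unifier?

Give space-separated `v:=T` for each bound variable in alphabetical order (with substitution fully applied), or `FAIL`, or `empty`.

Answer: FAIL

Derivation:
step 1: unify ((a -> b) -> Int) ~ ((Int -> Bool) -> (Bool -> Int))  [subst: {-} | 1 pending]
  -> decompose arrow: push (a -> b)~(Int -> Bool), Int~(Bool -> Int)
step 2: unify (a -> b) ~ (Int -> Bool)  [subst: {-} | 2 pending]
  -> decompose arrow: push a~Int, b~Bool
step 3: unify a ~ Int  [subst: {-} | 3 pending]
  bind a := Int
step 4: unify b ~ Bool  [subst: {a:=Int} | 2 pending]
  bind b := Bool
step 5: unify Int ~ (Bool -> Int)  [subst: {a:=Int, b:=Bool} | 1 pending]
  clash: Int vs (Bool -> Int)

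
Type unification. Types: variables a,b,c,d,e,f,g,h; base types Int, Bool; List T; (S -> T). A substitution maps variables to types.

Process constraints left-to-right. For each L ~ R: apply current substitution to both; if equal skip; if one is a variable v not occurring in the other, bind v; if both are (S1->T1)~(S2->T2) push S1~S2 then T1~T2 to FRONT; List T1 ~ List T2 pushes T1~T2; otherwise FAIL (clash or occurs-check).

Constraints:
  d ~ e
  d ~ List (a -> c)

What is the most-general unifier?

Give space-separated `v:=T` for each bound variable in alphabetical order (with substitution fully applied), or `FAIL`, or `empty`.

Answer: d:=List (a -> c) e:=List (a -> c)

Derivation:
step 1: unify d ~ e  [subst: {-} | 1 pending]
  bind d := e
step 2: unify e ~ List (a -> c)  [subst: {d:=e} | 0 pending]
  bind e := List (a -> c)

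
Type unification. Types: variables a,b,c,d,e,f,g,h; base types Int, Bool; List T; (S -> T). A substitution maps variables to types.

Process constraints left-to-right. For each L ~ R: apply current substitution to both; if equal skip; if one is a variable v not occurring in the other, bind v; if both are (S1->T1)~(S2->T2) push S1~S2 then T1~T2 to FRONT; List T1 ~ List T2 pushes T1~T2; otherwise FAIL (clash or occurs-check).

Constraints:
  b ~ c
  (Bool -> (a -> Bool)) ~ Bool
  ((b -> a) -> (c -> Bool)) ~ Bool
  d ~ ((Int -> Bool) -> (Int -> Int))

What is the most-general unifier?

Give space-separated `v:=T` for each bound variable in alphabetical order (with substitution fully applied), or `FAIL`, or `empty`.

step 1: unify b ~ c  [subst: {-} | 3 pending]
  bind b := c
step 2: unify (Bool -> (a -> Bool)) ~ Bool  [subst: {b:=c} | 2 pending]
  clash: (Bool -> (a -> Bool)) vs Bool

Answer: FAIL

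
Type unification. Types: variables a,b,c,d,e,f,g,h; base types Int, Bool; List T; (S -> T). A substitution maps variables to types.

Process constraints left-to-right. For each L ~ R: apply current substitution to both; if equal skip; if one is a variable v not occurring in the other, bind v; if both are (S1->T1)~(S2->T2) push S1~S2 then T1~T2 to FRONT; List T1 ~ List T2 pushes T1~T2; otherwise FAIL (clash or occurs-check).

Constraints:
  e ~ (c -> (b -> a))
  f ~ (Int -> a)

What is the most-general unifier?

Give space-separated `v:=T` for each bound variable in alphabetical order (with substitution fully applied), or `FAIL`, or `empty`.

step 1: unify e ~ (c -> (b -> a))  [subst: {-} | 1 pending]
  bind e := (c -> (b -> a))
step 2: unify f ~ (Int -> a)  [subst: {e:=(c -> (b -> a))} | 0 pending]
  bind f := (Int -> a)

Answer: e:=(c -> (b -> a)) f:=(Int -> a)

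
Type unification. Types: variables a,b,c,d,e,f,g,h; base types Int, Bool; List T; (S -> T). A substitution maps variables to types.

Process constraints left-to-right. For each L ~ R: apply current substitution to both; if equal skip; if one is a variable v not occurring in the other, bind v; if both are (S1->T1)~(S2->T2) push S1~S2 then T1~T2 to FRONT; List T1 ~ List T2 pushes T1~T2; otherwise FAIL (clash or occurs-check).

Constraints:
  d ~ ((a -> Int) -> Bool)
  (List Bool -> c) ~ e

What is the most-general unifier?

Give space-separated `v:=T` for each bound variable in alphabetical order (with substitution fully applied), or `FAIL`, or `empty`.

step 1: unify d ~ ((a -> Int) -> Bool)  [subst: {-} | 1 pending]
  bind d := ((a -> Int) -> Bool)
step 2: unify (List Bool -> c) ~ e  [subst: {d:=((a -> Int) -> Bool)} | 0 pending]
  bind e := (List Bool -> c)

Answer: d:=((a -> Int) -> Bool) e:=(List Bool -> c)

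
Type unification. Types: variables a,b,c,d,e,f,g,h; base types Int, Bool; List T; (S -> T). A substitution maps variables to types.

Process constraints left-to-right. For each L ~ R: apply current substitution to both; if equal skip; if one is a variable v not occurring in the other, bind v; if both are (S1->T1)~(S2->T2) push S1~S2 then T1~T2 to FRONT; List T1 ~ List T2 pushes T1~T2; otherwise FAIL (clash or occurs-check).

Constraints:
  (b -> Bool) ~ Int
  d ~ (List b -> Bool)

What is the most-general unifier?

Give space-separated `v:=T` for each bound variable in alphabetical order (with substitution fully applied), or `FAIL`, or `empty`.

Answer: FAIL

Derivation:
step 1: unify (b -> Bool) ~ Int  [subst: {-} | 1 pending]
  clash: (b -> Bool) vs Int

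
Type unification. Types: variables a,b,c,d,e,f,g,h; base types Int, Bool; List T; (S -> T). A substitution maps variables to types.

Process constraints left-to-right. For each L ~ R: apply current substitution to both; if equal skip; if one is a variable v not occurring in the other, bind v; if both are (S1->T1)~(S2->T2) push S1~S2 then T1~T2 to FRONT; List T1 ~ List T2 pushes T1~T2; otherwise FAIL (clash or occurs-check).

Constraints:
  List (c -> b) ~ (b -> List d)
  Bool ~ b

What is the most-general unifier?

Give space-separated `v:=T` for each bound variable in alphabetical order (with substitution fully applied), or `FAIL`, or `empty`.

step 1: unify List (c -> b) ~ (b -> List d)  [subst: {-} | 1 pending]
  clash: List (c -> b) vs (b -> List d)

Answer: FAIL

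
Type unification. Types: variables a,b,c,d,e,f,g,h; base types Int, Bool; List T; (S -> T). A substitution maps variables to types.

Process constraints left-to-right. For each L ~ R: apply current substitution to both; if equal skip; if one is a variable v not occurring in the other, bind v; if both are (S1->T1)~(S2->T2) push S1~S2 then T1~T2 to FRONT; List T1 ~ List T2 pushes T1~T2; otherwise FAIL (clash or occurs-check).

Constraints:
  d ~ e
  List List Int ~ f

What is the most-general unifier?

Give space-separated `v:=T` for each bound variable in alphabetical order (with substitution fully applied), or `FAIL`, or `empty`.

step 1: unify d ~ e  [subst: {-} | 1 pending]
  bind d := e
step 2: unify List List Int ~ f  [subst: {d:=e} | 0 pending]
  bind f := List List Int

Answer: d:=e f:=List List Int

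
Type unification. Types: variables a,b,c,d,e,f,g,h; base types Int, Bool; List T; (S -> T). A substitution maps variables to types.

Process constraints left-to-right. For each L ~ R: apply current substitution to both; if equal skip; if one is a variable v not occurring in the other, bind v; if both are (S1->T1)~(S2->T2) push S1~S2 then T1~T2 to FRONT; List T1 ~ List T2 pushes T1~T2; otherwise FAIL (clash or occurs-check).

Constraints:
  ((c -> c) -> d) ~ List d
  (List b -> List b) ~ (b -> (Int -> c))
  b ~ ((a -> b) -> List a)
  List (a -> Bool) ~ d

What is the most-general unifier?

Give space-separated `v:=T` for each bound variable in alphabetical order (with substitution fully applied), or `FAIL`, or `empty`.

step 1: unify ((c -> c) -> d) ~ List d  [subst: {-} | 3 pending]
  clash: ((c -> c) -> d) vs List d

Answer: FAIL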